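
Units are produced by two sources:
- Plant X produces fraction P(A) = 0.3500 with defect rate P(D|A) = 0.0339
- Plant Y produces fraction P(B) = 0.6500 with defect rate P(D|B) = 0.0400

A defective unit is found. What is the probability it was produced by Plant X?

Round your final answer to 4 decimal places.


Let A = from Plant X, D = defective

Given:
- P(A) = 0.3500, P(B) = 0.6500
- P(D|A) = 0.0339, P(D|B) = 0.0400

Step 1: Find P(D)
P(D) = P(D|A)P(A) + P(D|B)P(B)
     = 0.0339 × 0.3500 + 0.0400 × 0.6500
     = 0.01186500 + 0.02600000
     = 0.03786500

Step 2: Apply Bayes' theorem
P(A|D) = P(D|A)P(A) / P(D)
       = 0.01186500 / 0.03786500
       = 0.3134


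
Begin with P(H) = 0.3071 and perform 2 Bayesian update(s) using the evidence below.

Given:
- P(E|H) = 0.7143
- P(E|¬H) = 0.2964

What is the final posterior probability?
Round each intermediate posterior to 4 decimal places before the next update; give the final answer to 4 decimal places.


Sequential Bayesian updating:

Initial prior: P(H) = 0.3071

Update 1:
  P(E) = 0.7143 × 0.3071 + 0.2964 × 0.6929 = 0.21936153 + 0.20537556 = 0.42473709
  P(H|E) = 0.21936153 / 0.42473709 = 0.5165

Update 2:
  P(E) = 0.7143 × 0.5165 + 0.2964 × 0.4835 = 0.36893595 + 0.14330940 = 0.51224535
  P(H|E) = 0.36893595 / 0.51224535 = 0.7202

Final posterior: 0.7202


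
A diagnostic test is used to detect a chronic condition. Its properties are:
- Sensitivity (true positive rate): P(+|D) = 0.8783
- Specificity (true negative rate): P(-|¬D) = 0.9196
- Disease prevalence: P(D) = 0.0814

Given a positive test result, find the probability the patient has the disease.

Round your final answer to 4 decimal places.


Let D = has disease, + = positive test

Given:
- P(D) = 0.0814 (prevalence)
- P(+|D) = 0.8783 (sensitivity)
- P(-|¬D) = 0.9196 (specificity)
- P(+|¬D) = 0.0804 (false positive rate = 1 - specificity)

Step 1: Find P(+)
P(+) = P(+|D)P(D) + P(+|¬D)P(¬D)
     = 0.8783 × 0.0814 + 0.0804 × 0.9186
     = 0.07149362 + 0.07385544
     = 0.14534906

Step 2: Apply Bayes' theorem for P(D|+)
P(D|+) = P(+|D)P(D) / P(+)
       = 0.07149362 / 0.14534906
       = 0.4919


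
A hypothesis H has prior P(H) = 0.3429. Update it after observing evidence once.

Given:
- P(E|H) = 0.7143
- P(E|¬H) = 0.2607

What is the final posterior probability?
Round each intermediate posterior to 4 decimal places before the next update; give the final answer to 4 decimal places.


Sequential Bayesian updating:

Initial prior: P(H) = 0.3429

Update 1:
  P(E) = 0.7143 × 0.3429 + 0.2607 × 0.6571 = 0.24493347 + 0.17130597 = 0.41623944
  P(H|E) = 0.24493347 / 0.41623944 = 0.5884

Final posterior: 0.5884


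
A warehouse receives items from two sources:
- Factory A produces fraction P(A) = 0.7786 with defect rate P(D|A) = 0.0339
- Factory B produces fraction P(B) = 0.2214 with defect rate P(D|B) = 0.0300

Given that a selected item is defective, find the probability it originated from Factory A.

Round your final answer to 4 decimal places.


Let A = from Factory A, D = defective

Given:
- P(A) = 0.7786, P(B) = 0.2214
- P(D|A) = 0.0339, P(D|B) = 0.0300

Step 1: Find P(D)
P(D) = P(D|A)P(A) + P(D|B)P(B)
     = 0.0339 × 0.7786 + 0.0300 × 0.2214
     = 0.02639454 + 0.00664200
     = 0.03303654

Step 2: Apply Bayes' theorem
P(A|D) = P(D|A)P(A) / P(D)
       = 0.02639454 / 0.03303654
       = 0.7989


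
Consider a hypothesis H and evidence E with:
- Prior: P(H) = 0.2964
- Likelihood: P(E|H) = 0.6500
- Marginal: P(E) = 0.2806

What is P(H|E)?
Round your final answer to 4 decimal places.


Using Bayes' theorem:

P(H|E) = P(E|H) × P(H) / P(E)
       = 0.6500 × 0.2964 / 0.2806
       = 0.19266000 / 0.2806
       = 0.6866

The evidence strengthens our belief in H.
Prior: 0.2964 → Posterior: 0.6866


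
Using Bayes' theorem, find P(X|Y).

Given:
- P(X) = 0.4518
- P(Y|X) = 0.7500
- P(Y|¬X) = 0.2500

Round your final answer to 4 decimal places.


Bayes' theorem: P(X|Y) = P(Y|X) × P(X) / P(Y)

Step 1: Calculate P(Y) using law of total probability
P(Y) = P(Y|X)P(X) + P(Y|¬X)P(¬X)
     = 0.7500 × 0.4518 + 0.2500 × 0.5482
     = 0.33885000 + 0.13705000
     = 0.47590000

Step 2: Apply Bayes' theorem
P(X|Y) = P(Y|X) × P(X) / P(Y)
       = 0.33885000 / 0.47590000
       = 0.7120


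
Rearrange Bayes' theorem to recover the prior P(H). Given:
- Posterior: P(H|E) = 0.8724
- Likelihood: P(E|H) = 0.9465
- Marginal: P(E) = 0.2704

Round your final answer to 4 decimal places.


From Bayes' theorem: P(H|E) = P(E|H) × P(H) / P(E)

Rearranging for P(H):
P(H) = P(H|E) × P(E) / P(E|H)
     = 0.8724 × 0.2704 / 0.9465
     = 0.23589696 / 0.9465
     = 0.2492


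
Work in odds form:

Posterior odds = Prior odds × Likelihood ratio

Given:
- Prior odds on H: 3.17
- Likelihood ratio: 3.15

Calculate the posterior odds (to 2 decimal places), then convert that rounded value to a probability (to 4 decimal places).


Step 1: Calculate posterior odds
Posterior odds = Prior odds × LR
               = 3.17 × 3.15
               = 9.99

Step 2: Convert to probability
P(H|E) = Posterior odds / (1 + Posterior odds)
       = 9.99 / (1 + 9.99)
       = 9.99 / 10.99
       = 0.9090

The evidence increased P(H) from 0.7602 to 0.9090.


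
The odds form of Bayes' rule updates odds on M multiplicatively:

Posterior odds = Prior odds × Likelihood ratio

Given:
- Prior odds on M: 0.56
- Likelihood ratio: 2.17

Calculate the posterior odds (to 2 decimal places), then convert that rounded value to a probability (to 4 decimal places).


Step 1: Calculate posterior odds
Posterior odds = Prior odds × LR
               = 0.56 × 2.17
               = 1.22

Step 2: Convert to probability
P(M|E) = Posterior odds / (1 + Posterior odds)
       = 1.22 / (1 + 1.22)
       = 1.22 / 2.22
       = 0.5495

The evidence increased P(M) from 0.3590 to 0.5495.


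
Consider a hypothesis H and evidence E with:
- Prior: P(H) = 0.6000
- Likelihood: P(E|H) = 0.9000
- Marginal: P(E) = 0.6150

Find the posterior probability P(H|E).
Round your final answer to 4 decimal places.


Using Bayes' theorem:

P(H|E) = P(E|H) × P(H) / P(E)
       = 0.9000 × 0.6000 / 0.6150
       = 0.54000000 / 0.6150
       = 0.8780

The evidence strengthens our belief in H.
Prior: 0.6000 → Posterior: 0.8780


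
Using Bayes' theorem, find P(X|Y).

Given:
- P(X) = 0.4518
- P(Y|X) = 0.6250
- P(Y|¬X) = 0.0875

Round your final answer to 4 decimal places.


Bayes' theorem: P(X|Y) = P(Y|X) × P(X) / P(Y)

Step 1: Calculate P(Y) using law of total probability
P(Y) = P(Y|X)P(X) + P(Y|¬X)P(¬X)
     = 0.6250 × 0.4518 + 0.0875 × 0.5482
     = 0.28237500 + 0.04796750
     = 0.33034250

Step 2: Apply Bayes' theorem
P(X|Y) = P(Y|X) × P(X) / P(Y)
       = 0.28237500 / 0.33034250
       = 0.8548


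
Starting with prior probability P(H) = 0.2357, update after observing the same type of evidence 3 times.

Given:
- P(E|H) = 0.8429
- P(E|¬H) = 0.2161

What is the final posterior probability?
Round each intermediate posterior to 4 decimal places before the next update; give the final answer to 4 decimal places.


Sequential Bayesian updating:

Initial prior: P(H) = 0.2357

Update 1:
  P(E) = 0.8429 × 0.2357 + 0.2161 × 0.7643 = 0.19867153 + 0.16516523 = 0.36383676
  P(H|E) = 0.19867153 / 0.36383676 = 0.5460

Update 2:
  P(E) = 0.8429 × 0.5460 + 0.2161 × 0.4540 = 0.46022340 + 0.09810940 = 0.55833280
  P(H|E) = 0.46022340 / 0.55833280 = 0.8243

Update 3:
  P(E) = 0.8429 × 0.8243 + 0.2161 × 0.1757 = 0.69480247 + 0.03796877 = 0.73277124
  P(H|E) = 0.69480247 / 0.73277124 = 0.9482

Final posterior: 0.9482


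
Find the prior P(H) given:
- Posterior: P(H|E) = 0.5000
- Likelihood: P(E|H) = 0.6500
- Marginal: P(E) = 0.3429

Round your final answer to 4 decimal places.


From Bayes' theorem: P(H|E) = P(E|H) × P(H) / P(E)

Rearranging for P(H):
P(H) = P(H|E) × P(E) / P(E|H)
     = 0.5000 × 0.3429 / 0.6500
     = 0.17145000 / 0.6500
     = 0.2638


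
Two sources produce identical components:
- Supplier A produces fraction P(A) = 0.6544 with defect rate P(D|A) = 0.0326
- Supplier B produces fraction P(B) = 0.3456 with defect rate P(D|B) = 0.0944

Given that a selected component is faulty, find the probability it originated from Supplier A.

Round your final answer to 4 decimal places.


Let A = from Supplier A, D = faulty

Given:
- P(A) = 0.6544, P(B) = 0.3456
- P(D|A) = 0.0326, P(D|B) = 0.0944

Step 1: Find P(D)
P(D) = P(D|A)P(A) + P(D|B)P(B)
     = 0.0326 × 0.6544 + 0.0944 × 0.3456
     = 0.02133344 + 0.03262464
     = 0.05395808

Step 2: Apply Bayes' theorem
P(A|D) = P(D|A)P(A) / P(D)
       = 0.02133344 / 0.05395808
       = 0.3954


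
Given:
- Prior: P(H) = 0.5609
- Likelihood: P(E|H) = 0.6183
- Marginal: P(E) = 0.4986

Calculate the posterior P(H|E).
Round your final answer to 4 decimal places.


Using Bayes' theorem:

P(H|E) = P(E|H) × P(H) / P(E)
       = 0.6183 × 0.5609 / 0.4986
       = 0.34680447 / 0.4986
       = 0.6956

The evidence strengthens our belief in H.
Prior: 0.5609 → Posterior: 0.6956


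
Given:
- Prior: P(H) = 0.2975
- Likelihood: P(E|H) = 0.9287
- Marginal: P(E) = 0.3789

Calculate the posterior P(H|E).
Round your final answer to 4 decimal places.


Using Bayes' theorem:

P(H|E) = P(E|H) × P(H) / P(E)
       = 0.9287 × 0.2975 / 0.3789
       = 0.27628825 / 0.3789
       = 0.7292

The evidence strengthens our belief in H.
Prior: 0.2975 → Posterior: 0.7292


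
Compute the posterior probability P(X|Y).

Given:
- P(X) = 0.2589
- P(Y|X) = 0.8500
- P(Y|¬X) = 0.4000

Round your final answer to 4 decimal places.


Bayes' theorem: P(X|Y) = P(Y|X) × P(X) / P(Y)

Step 1: Calculate P(Y) using law of total probability
P(Y) = P(Y|X)P(X) + P(Y|¬X)P(¬X)
     = 0.8500 × 0.2589 + 0.4000 × 0.7411
     = 0.22006500 + 0.29644000
     = 0.51650500

Step 2: Apply Bayes' theorem
P(X|Y) = P(Y|X) × P(X) / P(Y)
       = 0.22006500 / 0.51650500
       = 0.4261


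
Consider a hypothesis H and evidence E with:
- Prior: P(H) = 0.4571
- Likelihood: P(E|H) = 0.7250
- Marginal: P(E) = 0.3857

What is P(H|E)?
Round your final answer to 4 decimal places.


Using Bayes' theorem:

P(H|E) = P(E|H) × P(H) / P(E)
       = 0.7250 × 0.4571 / 0.3857
       = 0.33139750 / 0.3857
       = 0.8592

The evidence strengthens our belief in H.
Prior: 0.4571 → Posterior: 0.8592


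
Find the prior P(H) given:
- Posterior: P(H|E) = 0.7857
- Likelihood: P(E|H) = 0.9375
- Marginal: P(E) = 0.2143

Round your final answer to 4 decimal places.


From Bayes' theorem: P(H|E) = P(E|H) × P(H) / P(E)

Rearranging for P(H):
P(H) = P(H|E) × P(E) / P(E|H)
     = 0.7857 × 0.2143 / 0.9375
     = 0.16837551 / 0.9375
     = 0.1796


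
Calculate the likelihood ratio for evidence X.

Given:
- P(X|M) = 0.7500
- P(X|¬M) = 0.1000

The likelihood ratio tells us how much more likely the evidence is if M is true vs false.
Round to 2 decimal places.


Likelihood Ratio (LR) = P(X|M) / P(X|¬M)

LR = 0.7500 / 0.1000
   = 7.50

The evidence is 7.50 times more likely if M is true than if M is false.
LR > 1, so observing X raises the odds in favor of M.


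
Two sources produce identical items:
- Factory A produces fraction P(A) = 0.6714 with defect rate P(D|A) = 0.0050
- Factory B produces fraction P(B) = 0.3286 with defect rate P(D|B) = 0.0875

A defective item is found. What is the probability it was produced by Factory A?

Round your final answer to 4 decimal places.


Let A = from Factory A, D = defective

Given:
- P(A) = 0.6714, P(B) = 0.3286
- P(D|A) = 0.0050, P(D|B) = 0.0875

Step 1: Find P(D)
P(D) = P(D|A)P(A) + P(D|B)P(B)
     = 0.0050 × 0.6714 + 0.0875 × 0.3286
     = 0.00335700 + 0.02875250
     = 0.03210950

Step 2: Apply Bayes' theorem
P(A|D) = P(D|A)P(A) / P(D)
       = 0.00335700 / 0.03210950
       = 0.1045


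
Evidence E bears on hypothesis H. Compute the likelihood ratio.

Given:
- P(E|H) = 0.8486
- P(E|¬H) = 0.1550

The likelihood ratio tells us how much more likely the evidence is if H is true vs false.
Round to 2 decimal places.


Likelihood Ratio (LR) = P(E|H) / P(E|¬H)

LR = 0.8486 / 0.1550
   = 5.47

The evidence is 5.47 times more likely if H is true than if H is false.
Since LR > 1, the evidence supports H over ¬H.


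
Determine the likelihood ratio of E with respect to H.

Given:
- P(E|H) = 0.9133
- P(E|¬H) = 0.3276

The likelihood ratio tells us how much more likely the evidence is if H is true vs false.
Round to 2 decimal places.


Likelihood Ratio (LR) = P(E|H) / P(E|¬H)

LR = 0.9133 / 0.3276
   = 2.79

The evidence is 2.79 times more likely if H is true than if H is false.
Since LR > 1, the evidence supports H over ¬H.


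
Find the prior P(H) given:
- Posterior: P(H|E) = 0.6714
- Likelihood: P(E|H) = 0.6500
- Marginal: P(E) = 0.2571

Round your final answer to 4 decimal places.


From Bayes' theorem: P(H|E) = P(E|H) × P(H) / P(E)

Rearranging for P(H):
P(H) = P(H|E) × P(E) / P(E|H)
     = 0.6714 × 0.2571 / 0.6500
     = 0.17261694 / 0.6500
     = 0.2656


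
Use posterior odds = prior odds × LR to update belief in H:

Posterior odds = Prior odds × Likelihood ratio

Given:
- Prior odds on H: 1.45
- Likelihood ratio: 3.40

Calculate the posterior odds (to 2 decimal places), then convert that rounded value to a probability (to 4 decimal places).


Step 1: Calculate posterior odds
Posterior odds = Prior odds × LR
               = 1.45 × 3.40
               = 4.93

Step 2: Convert to probability
P(H|E) = Posterior odds / (1 + Posterior odds)
       = 4.93 / (1 + 4.93)
       = 4.93 / 5.93
       = 0.8314

The evidence increased P(H) from 0.5918 to 0.8314.


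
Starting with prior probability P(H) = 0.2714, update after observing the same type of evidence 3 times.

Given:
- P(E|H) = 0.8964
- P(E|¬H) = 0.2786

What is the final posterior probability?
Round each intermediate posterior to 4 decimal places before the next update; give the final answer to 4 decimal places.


Sequential Bayesian updating:

Initial prior: P(H) = 0.2714

Update 1:
  P(E) = 0.8964 × 0.2714 + 0.2786 × 0.7286 = 0.24328296 + 0.20298796 = 0.44627092
  P(H|E) = 0.24328296 / 0.44627092 = 0.5451

Update 2:
  P(E) = 0.8964 × 0.5451 + 0.2786 × 0.4549 = 0.48862764 + 0.12673514 = 0.61536278
  P(H|E) = 0.48862764 / 0.61536278 = 0.7940

Update 3:
  P(E) = 0.8964 × 0.7940 + 0.2786 × 0.2060 = 0.71174160 + 0.05739160 = 0.76913320
  P(H|E) = 0.71174160 / 0.76913320 = 0.9254

Final posterior: 0.9254


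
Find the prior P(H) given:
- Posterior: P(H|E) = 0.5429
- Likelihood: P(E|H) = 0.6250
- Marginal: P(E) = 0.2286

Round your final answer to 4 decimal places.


From Bayes' theorem: P(H|E) = P(E|H) × P(H) / P(E)

Rearranging for P(H):
P(H) = P(H|E) × P(E) / P(E|H)
     = 0.5429 × 0.2286 / 0.6250
     = 0.12410694 / 0.6250
     = 0.1986


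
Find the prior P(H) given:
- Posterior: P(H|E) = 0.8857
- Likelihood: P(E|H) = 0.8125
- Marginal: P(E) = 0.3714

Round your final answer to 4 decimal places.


From Bayes' theorem: P(H|E) = P(E|H) × P(H) / P(E)

Rearranging for P(H):
P(H) = P(H|E) × P(E) / P(E|H)
     = 0.8857 × 0.3714 / 0.8125
     = 0.32894898 / 0.8125
     = 0.4049


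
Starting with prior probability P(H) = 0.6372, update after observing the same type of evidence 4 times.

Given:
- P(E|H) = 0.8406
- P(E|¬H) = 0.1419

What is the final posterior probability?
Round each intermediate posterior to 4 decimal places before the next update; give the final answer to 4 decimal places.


Sequential Bayesian updating:

Initial prior: P(H) = 0.6372

Update 1:
  P(E) = 0.8406 × 0.6372 + 0.1419 × 0.3628 = 0.53563032 + 0.05148132 = 0.58711164
  P(H|E) = 0.53563032 / 0.58711164 = 0.9123

Update 2:
  P(E) = 0.8406 × 0.9123 + 0.1419 × 0.0877 = 0.76687938 + 0.01244463 = 0.77932401
  P(H|E) = 0.76687938 / 0.77932401 = 0.9840

Update 3:
  P(E) = 0.8406 × 0.9840 + 0.1419 × 0.0160 = 0.82715040 + 0.00227040 = 0.82942080
  P(H|E) = 0.82715040 / 0.82942080 = 0.9973

Update 4:
  P(E) = 0.8406 × 0.9973 + 0.1419 × 0.0027 = 0.83833038 + 0.00038313 = 0.83871351
  P(H|E) = 0.83833038 / 0.83871351 = 0.9995

Final posterior: 0.9995


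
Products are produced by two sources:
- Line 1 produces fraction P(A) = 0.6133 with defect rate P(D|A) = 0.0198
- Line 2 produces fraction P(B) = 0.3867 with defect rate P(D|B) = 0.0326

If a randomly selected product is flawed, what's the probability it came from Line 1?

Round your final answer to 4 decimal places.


Let A = from Line 1, D = flawed

Given:
- P(A) = 0.6133, P(B) = 0.3867
- P(D|A) = 0.0198, P(D|B) = 0.0326

Step 1: Find P(D)
P(D) = P(D|A)P(A) + P(D|B)P(B)
     = 0.0198 × 0.6133 + 0.0326 × 0.3867
     = 0.01214334 + 0.01260642
     = 0.02474976

Step 2: Apply Bayes' theorem
P(A|D) = P(D|A)P(A) / P(D)
       = 0.01214334 / 0.02474976
       = 0.4906


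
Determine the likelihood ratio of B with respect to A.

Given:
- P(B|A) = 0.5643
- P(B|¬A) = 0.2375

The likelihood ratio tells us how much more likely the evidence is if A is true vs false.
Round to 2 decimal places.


Likelihood Ratio (LR) = P(B|A) / P(B|¬A)

LR = 0.5643 / 0.2375
   = 2.38

The evidence is 2.38 times more likely if A is true than if A is false.
Because LR exceeds 1, B is evidence for A.


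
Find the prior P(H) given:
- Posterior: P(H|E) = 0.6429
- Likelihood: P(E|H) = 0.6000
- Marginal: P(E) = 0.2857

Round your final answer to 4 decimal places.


From Bayes' theorem: P(H|E) = P(E|H) × P(H) / P(E)

Rearranging for P(H):
P(H) = P(H|E) × P(E) / P(E|H)
     = 0.6429 × 0.2857 / 0.6000
     = 0.18367653 / 0.6000
     = 0.3061


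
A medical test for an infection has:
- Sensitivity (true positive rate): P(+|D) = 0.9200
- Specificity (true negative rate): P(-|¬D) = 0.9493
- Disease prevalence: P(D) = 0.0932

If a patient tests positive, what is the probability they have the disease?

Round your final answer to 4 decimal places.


Let D = has disease, + = positive test

Given:
- P(D) = 0.0932 (prevalence)
- P(+|D) = 0.9200 (sensitivity)
- P(-|¬D) = 0.9493 (specificity)
- P(+|¬D) = 0.0507 (false positive rate = 1 - specificity)

Step 1: Find P(+)
P(+) = P(+|D)P(D) + P(+|¬D)P(¬D)
     = 0.9200 × 0.0932 + 0.0507 × 0.9068
     = 0.08574400 + 0.04597476
     = 0.13171876

Step 2: Apply Bayes' theorem for P(D|+)
P(D|+) = P(+|D)P(D) / P(+)
       = 0.08574400 / 0.13171876
       = 0.6510


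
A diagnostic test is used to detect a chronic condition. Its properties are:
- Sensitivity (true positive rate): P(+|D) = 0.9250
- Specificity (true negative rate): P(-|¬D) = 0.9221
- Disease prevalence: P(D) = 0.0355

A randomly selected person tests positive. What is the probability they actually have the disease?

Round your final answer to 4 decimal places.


Let D = has disease, + = positive test

Given:
- P(D) = 0.0355 (prevalence)
- P(+|D) = 0.9250 (sensitivity)
- P(-|¬D) = 0.9221 (specificity)
- P(+|¬D) = 0.0779 (false positive rate = 1 - specificity)

Step 1: Find P(+)
P(+) = P(+|D)P(D) + P(+|¬D)P(¬D)
     = 0.9250 × 0.0355 + 0.0779 × 0.9645
     = 0.03283750 + 0.07513455
     = 0.10797205

Step 2: Apply Bayes' theorem for P(D|+)
P(D|+) = P(+|D)P(D) / P(+)
       = 0.03283750 / 0.10797205
       = 0.3041


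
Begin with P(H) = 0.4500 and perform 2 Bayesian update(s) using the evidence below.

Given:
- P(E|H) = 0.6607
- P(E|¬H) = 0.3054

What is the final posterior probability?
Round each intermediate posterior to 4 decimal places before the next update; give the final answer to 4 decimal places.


Sequential Bayesian updating:

Initial prior: P(H) = 0.4500

Update 1:
  P(E) = 0.6607 × 0.4500 + 0.3054 × 0.5500 = 0.29731500 + 0.16797000 = 0.46528500
  P(H|E) = 0.29731500 / 0.46528500 = 0.6390

Update 2:
  P(E) = 0.6607 × 0.6390 + 0.3054 × 0.3610 = 0.42218730 + 0.11024940 = 0.53243670
  P(H|E) = 0.42218730 / 0.53243670 = 0.7929

Final posterior: 0.7929


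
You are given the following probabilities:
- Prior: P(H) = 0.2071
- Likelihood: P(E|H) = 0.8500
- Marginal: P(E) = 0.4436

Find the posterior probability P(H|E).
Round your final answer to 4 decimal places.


Using Bayes' theorem:

P(H|E) = P(E|H) × P(H) / P(E)
       = 0.8500 × 0.2071 / 0.4436
       = 0.17603500 / 0.4436
       = 0.3968

The evidence strengthens our belief in H.
Prior: 0.2071 → Posterior: 0.3968


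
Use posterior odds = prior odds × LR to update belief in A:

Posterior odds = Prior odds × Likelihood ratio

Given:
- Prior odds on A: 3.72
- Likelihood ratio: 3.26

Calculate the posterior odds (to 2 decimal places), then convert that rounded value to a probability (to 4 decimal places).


Step 1: Calculate posterior odds
Posterior odds = Prior odds × LR
               = 3.72 × 3.26
               = 12.13

Step 2: Convert to probability
P(A|E) = Posterior odds / (1 + Posterior odds)
       = 12.13 / (1 + 12.13)
       = 12.13 / 13.13
       = 0.9238

The evidence increased P(A) from 0.7881 to 0.9238.


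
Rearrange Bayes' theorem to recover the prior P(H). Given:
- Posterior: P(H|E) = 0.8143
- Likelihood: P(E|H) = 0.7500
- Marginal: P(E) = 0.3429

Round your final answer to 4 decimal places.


From Bayes' theorem: P(H|E) = P(E|H) × P(H) / P(E)

Rearranging for P(H):
P(H) = P(H|E) × P(E) / P(E|H)
     = 0.8143 × 0.3429 / 0.7500
     = 0.27922347 / 0.7500
     = 0.3723


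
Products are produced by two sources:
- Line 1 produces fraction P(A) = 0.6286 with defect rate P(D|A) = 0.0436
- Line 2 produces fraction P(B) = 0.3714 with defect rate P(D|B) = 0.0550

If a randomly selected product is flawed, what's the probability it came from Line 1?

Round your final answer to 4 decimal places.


Let A = from Line 1, D = flawed

Given:
- P(A) = 0.6286, P(B) = 0.3714
- P(D|A) = 0.0436, P(D|B) = 0.0550

Step 1: Find P(D)
P(D) = P(D|A)P(A) + P(D|B)P(B)
     = 0.0436 × 0.6286 + 0.0550 × 0.3714
     = 0.02740696 + 0.02042700
     = 0.04783396

Step 2: Apply Bayes' theorem
P(A|D) = P(D|A)P(A) / P(D)
       = 0.02740696 / 0.04783396
       = 0.5730


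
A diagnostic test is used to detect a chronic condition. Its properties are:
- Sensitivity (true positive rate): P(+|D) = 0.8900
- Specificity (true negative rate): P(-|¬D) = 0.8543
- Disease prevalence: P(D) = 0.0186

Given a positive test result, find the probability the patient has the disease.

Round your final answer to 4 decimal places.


Let D = has disease, + = positive test

Given:
- P(D) = 0.0186 (prevalence)
- P(+|D) = 0.8900 (sensitivity)
- P(-|¬D) = 0.8543 (specificity)
- P(+|¬D) = 0.1457 (false positive rate = 1 - specificity)

Step 1: Find P(+)
P(+) = P(+|D)P(D) + P(+|¬D)P(¬D)
     = 0.8900 × 0.0186 + 0.1457 × 0.9814
     = 0.01655400 + 0.14298998
     = 0.15954398

Step 2: Apply Bayes' theorem for P(D|+)
P(D|+) = P(+|D)P(D) / P(+)
       = 0.01655400 / 0.15954398
       = 0.1038


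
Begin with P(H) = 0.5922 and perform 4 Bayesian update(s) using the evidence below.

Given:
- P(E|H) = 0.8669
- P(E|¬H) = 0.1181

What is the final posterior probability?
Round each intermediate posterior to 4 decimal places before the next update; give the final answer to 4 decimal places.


Sequential Bayesian updating:

Initial prior: P(H) = 0.5922

Update 1:
  P(E) = 0.8669 × 0.5922 + 0.1181 × 0.4078 = 0.51337818 + 0.04816118 = 0.56153936
  P(H|E) = 0.51337818 / 0.56153936 = 0.9142

Update 2:
  P(E) = 0.8669 × 0.9142 + 0.1181 × 0.0858 = 0.79251998 + 0.01013298 = 0.80265296
  P(H|E) = 0.79251998 / 0.80265296 = 0.9874

Update 3:
  P(E) = 0.8669 × 0.9874 + 0.1181 × 0.0126 = 0.85597706 + 0.00148806 = 0.85746512
  P(H|E) = 0.85597706 / 0.85746512 = 0.9983

Update 4:
  P(E) = 0.8669 × 0.9983 + 0.1181 × 0.0017 = 0.86542627 + 0.00020077 = 0.86562704
  P(H|E) = 0.86542627 / 0.86562704 = 0.9998

Final posterior: 0.9998


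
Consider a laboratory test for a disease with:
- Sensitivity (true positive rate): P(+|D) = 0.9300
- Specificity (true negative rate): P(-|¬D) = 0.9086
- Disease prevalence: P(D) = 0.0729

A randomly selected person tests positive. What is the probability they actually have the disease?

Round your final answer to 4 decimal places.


Let D = has disease, + = positive test

Given:
- P(D) = 0.0729 (prevalence)
- P(+|D) = 0.9300 (sensitivity)
- P(-|¬D) = 0.9086 (specificity)
- P(+|¬D) = 0.0914 (false positive rate = 1 - specificity)

Step 1: Find P(+)
P(+) = P(+|D)P(D) + P(+|¬D)P(¬D)
     = 0.9300 × 0.0729 + 0.0914 × 0.9271
     = 0.06779700 + 0.08473694
     = 0.15253394

Step 2: Apply Bayes' theorem for P(D|+)
P(D|+) = P(+|D)P(D) / P(+)
       = 0.06779700 / 0.15253394
       = 0.4445


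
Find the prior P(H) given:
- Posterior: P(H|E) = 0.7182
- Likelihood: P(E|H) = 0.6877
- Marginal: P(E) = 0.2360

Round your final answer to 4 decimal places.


From Bayes' theorem: P(H|E) = P(E|H) × P(H) / P(E)

Rearranging for P(H):
P(H) = P(H|E) × P(E) / P(E|H)
     = 0.7182 × 0.2360 / 0.6877
     = 0.16949520 / 0.6877
     = 0.2465


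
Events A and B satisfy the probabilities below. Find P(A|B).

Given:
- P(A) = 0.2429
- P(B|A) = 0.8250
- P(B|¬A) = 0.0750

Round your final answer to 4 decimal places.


Bayes' theorem: P(A|B) = P(B|A) × P(A) / P(B)

Step 1: Calculate P(B) using law of total probability
P(B) = P(B|A)P(A) + P(B|¬A)P(¬A)
     = 0.8250 × 0.2429 + 0.0750 × 0.7571
     = 0.20039250 + 0.05678250
     = 0.25717500

Step 2: Apply Bayes' theorem
P(A|B) = P(B|A) × P(A) / P(B)
       = 0.20039250 / 0.25717500
       = 0.7792


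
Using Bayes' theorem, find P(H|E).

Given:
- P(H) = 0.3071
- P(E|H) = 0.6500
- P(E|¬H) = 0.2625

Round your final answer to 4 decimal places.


Bayes' theorem: P(H|E) = P(E|H) × P(H) / P(E)

Step 1: Calculate P(E) using law of total probability
P(E) = P(E|H)P(H) + P(E|¬H)P(¬H)
     = 0.6500 × 0.3071 + 0.2625 × 0.6929
     = 0.19961500 + 0.18188625
     = 0.38150125

Step 2: Apply Bayes' theorem
P(H|E) = P(E|H) × P(H) / P(E)
       = 0.19961500 / 0.38150125
       = 0.5232


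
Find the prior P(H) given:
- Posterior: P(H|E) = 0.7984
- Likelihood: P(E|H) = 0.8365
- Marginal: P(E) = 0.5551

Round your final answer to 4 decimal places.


From Bayes' theorem: P(H|E) = P(E|H) × P(H) / P(E)

Rearranging for P(H):
P(H) = P(H|E) × P(E) / P(E|H)
     = 0.7984 × 0.5551 / 0.8365
     = 0.44319184 / 0.8365
     = 0.5298


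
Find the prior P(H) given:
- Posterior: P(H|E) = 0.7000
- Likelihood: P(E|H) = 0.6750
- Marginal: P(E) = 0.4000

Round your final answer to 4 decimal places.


From Bayes' theorem: P(H|E) = P(E|H) × P(H) / P(E)

Rearranging for P(H):
P(H) = P(H|E) × P(E) / P(E|H)
     = 0.7000 × 0.4000 / 0.6750
     = 0.28000000 / 0.6750
     = 0.4148


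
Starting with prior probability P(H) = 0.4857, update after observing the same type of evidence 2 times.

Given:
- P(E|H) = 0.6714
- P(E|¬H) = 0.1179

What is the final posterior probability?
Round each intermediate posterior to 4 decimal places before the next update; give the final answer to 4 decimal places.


Sequential Bayesian updating:

Initial prior: P(H) = 0.4857

Update 1:
  P(E) = 0.6714 × 0.4857 + 0.1179 × 0.5143 = 0.32609898 + 0.06063597 = 0.38673495
  P(H|E) = 0.32609898 / 0.38673495 = 0.8432

Update 2:
  P(E) = 0.6714 × 0.8432 + 0.1179 × 0.1568 = 0.56612448 + 0.01848672 = 0.58461120
  P(H|E) = 0.56612448 / 0.58461120 = 0.9684

Final posterior: 0.9684


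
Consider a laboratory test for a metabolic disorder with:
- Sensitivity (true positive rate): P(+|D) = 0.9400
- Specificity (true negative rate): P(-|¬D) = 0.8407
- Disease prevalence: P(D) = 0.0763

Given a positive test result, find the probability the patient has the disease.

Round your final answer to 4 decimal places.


Let D = has disease, + = positive test

Given:
- P(D) = 0.0763 (prevalence)
- P(+|D) = 0.9400 (sensitivity)
- P(-|¬D) = 0.8407 (specificity)
- P(+|¬D) = 0.1593 (false positive rate = 1 - specificity)

Step 1: Find P(+)
P(+) = P(+|D)P(D) + P(+|¬D)P(¬D)
     = 0.9400 × 0.0763 + 0.1593 × 0.9237
     = 0.07172200 + 0.14714541
     = 0.21886741

Step 2: Apply Bayes' theorem for P(D|+)
P(D|+) = P(+|D)P(D) / P(+)
       = 0.07172200 / 0.21886741
       = 0.3277


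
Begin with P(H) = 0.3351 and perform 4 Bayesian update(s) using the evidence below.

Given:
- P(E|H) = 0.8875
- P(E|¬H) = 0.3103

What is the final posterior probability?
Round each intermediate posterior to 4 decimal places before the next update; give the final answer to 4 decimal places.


Sequential Bayesian updating:

Initial prior: P(H) = 0.3351

Update 1:
  P(E) = 0.8875 × 0.3351 + 0.3103 × 0.6649 = 0.29740125 + 0.20631847 = 0.50371972
  P(H|E) = 0.29740125 / 0.50371972 = 0.5904

Update 2:
  P(E) = 0.8875 × 0.5904 + 0.3103 × 0.4096 = 0.52398000 + 0.12709888 = 0.65107888
  P(H|E) = 0.52398000 / 0.65107888 = 0.8048

Update 3:
  P(E) = 0.8875 × 0.8048 + 0.3103 × 0.1952 = 0.71426000 + 0.06057056 = 0.77483056
  P(H|E) = 0.71426000 / 0.77483056 = 0.9218

Update 4:
  P(E) = 0.8875 × 0.9218 + 0.3103 × 0.0782 = 0.81809750 + 0.02426546 = 0.84236296
  P(H|E) = 0.81809750 / 0.84236296 = 0.9712

Final posterior: 0.9712


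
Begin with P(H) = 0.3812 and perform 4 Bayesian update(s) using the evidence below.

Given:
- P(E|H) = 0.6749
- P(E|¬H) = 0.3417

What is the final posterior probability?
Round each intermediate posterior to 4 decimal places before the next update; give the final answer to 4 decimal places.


Sequential Bayesian updating:

Initial prior: P(H) = 0.3812

Update 1:
  P(E) = 0.6749 × 0.3812 + 0.3417 × 0.6188 = 0.25727188 + 0.21144396 = 0.46871584
  P(H|E) = 0.25727188 / 0.46871584 = 0.5489

Update 2:
  P(E) = 0.6749 × 0.5489 + 0.3417 × 0.4511 = 0.37045261 + 0.15414087 = 0.52459348
  P(H|E) = 0.37045261 / 0.52459348 = 0.7062

Update 3:
  P(E) = 0.6749 × 0.7062 + 0.3417 × 0.2938 = 0.47661438 + 0.10039146 = 0.57700584
  P(H|E) = 0.47661438 / 0.57700584 = 0.8260

Update 4:
  P(E) = 0.6749 × 0.8260 + 0.3417 × 0.1740 = 0.55746740 + 0.05945580 = 0.61692320
  P(H|E) = 0.55746740 / 0.61692320 = 0.9036

Final posterior: 0.9036


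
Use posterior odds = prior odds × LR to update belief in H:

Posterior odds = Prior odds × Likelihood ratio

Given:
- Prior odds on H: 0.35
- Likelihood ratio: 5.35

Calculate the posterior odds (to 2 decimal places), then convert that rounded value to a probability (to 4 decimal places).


Step 1: Calculate posterior odds
Posterior odds = Prior odds × LR
               = 0.35 × 5.35
               = 1.87

Step 2: Convert to probability
P(H|E) = Posterior odds / (1 + Posterior odds)
       = 1.87 / (1 + 1.87)
       = 1.87 / 2.87
       = 0.6516

The evidence increased P(H) from 0.2593 to 0.6516.


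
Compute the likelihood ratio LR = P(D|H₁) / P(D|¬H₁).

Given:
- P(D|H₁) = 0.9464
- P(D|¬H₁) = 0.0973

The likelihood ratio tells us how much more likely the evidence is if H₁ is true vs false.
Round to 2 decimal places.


Likelihood Ratio (LR) = P(D|H₁) / P(D|¬H₁)

LR = 0.9464 / 0.0973
   = 9.73

The evidence is 9.73 times more likely if H₁ is true than if H₁ is false.
Since LR > 1, the evidence supports H₁ over ¬H₁.


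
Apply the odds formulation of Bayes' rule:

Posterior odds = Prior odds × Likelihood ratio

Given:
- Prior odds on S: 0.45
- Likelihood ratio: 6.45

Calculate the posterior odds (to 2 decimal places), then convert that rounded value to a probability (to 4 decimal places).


Step 1: Calculate posterior odds
Posterior odds = Prior odds × LR
               = 0.45 × 6.45
               = 2.90

Step 2: Convert to probability
P(S|E) = Posterior odds / (1 + Posterior odds)
       = 2.90 / (1 + 2.90)
       = 2.90 / 3.90
       = 0.7436

The evidence increased P(S) from 0.3103 to 0.7436.


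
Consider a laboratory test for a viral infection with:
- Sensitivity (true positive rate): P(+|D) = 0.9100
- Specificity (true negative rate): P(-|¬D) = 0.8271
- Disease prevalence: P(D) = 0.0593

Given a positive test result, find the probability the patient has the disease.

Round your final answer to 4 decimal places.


Let D = has disease, + = positive test

Given:
- P(D) = 0.0593 (prevalence)
- P(+|D) = 0.9100 (sensitivity)
- P(-|¬D) = 0.8271 (specificity)
- P(+|¬D) = 0.1729 (false positive rate = 1 - specificity)

Step 1: Find P(+)
P(+) = P(+|D)P(D) + P(+|¬D)P(¬D)
     = 0.9100 × 0.0593 + 0.1729 × 0.9407
     = 0.05396300 + 0.16264703
     = 0.21661003

Step 2: Apply Bayes' theorem for P(D|+)
P(D|+) = P(+|D)P(D) / P(+)
       = 0.05396300 / 0.21661003
       = 0.2491


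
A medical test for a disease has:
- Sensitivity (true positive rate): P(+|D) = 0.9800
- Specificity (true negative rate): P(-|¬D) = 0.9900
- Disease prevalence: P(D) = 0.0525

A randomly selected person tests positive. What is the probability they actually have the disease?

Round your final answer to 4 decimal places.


Let D = has disease, + = positive test

Given:
- P(D) = 0.0525 (prevalence)
- P(+|D) = 0.9800 (sensitivity)
- P(-|¬D) = 0.9900 (specificity)
- P(+|¬D) = 0.0100 (false positive rate = 1 - specificity)

Step 1: Find P(+)
P(+) = P(+|D)P(D) + P(+|¬D)P(¬D)
     = 0.9800 × 0.0525 + 0.0100 × 0.9475
     = 0.05145000 + 0.00947500
     = 0.06092500

Step 2: Apply Bayes' theorem for P(D|+)
P(D|+) = P(+|D)P(D) / P(+)
       = 0.05145000 / 0.06092500
       = 0.8445


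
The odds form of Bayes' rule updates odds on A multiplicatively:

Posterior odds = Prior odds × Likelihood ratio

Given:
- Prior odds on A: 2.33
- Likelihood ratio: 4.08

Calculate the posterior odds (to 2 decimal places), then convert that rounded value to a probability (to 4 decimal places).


Step 1: Calculate posterior odds
Posterior odds = Prior odds × LR
               = 2.33 × 4.08
               = 9.51

Step 2: Convert to probability
P(A|E) = Posterior odds / (1 + Posterior odds)
       = 9.51 / (1 + 9.51)
       = 9.51 / 10.51
       = 0.9049

The evidence increased P(A) from 0.6997 to 0.9049.


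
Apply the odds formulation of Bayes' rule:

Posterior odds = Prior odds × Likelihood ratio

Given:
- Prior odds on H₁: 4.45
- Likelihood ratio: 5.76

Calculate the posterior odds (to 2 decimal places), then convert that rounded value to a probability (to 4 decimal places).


Step 1: Calculate posterior odds
Posterior odds = Prior odds × LR
               = 4.45 × 5.76
               = 25.63

Step 2: Convert to probability
P(H₁|E) = Posterior odds / (1 + Posterior odds)
       = 25.63 / (1 + 25.63)
       = 25.63 / 26.63
       = 0.9624

The evidence increased P(H₁) from 0.8165 to 0.9624.


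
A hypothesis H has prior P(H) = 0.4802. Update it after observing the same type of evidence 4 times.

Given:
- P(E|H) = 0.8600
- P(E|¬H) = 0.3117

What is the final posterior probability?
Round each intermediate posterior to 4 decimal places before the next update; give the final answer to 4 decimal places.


Sequential Bayesian updating:

Initial prior: P(H) = 0.4802

Update 1:
  P(E) = 0.8600 × 0.4802 + 0.3117 × 0.5198 = 0.41297200 + 0.16202166 = 0.57499366
  P(H|E) = 0.41297200 / 0.57499366 = 0.7182

Update 2:
  P(E) = 0.8600 × 0.7182 + 0.3117 × 0.2818 = 0.61765200 + 0.08783706 = 0.70548906
  P(H|E) = 0.61765200 / 0.70548906 = 0.8755

Update 3:
  P(E) = 0.8600 × 0.8755 + 0.3117 × 0.1245 = 0.75293000 + 0.03880665 = 0.79173665
  P(H|E) = 0.75293000 / 0.79173665 = 0.9510

Update 4:
  P(E) = 0.8600 × 0.9510 + 0.3117 × 0.0490 = 0.81786000 + 0.01527330 = 0.83313330
  P(H|E) = 0.81786000 / 0.83313330 = 0.9817

Final posterior: 0.9817


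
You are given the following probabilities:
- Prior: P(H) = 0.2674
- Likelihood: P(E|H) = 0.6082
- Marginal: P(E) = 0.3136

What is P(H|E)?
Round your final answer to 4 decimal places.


Using Bayes' theorem:

P(H|E) = P(E|H) × P(H) / P(E)
       = 0.6082 × 0.2674 / 0.3136
       = 0.16263268 / 0.3136
       = 0.5186

The evidence strengthens our belief in H.
Prior: 0.2674 → Posterior: 0.5186


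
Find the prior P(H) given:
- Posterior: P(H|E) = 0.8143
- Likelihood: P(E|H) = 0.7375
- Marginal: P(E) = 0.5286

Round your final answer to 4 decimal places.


From Bayes' theorem: P(H|E) = P(E|H) × P(H) / P(E)

Rearranging for P(H):
P(H) = P(H|E) × P(E) / P(E|H)
     = 0.8143 × 0.5286 / 0.7375
     = 0.43043898 / 0.7375
     = 0.5836


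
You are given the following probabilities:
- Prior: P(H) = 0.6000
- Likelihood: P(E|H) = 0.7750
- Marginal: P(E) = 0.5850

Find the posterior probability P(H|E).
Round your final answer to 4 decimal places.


Using Bayes' theorem:

P(H|E) = P(E|H) × P(H) / P(E)
       = 0.7750 × 0.6000 / 0.5850
       = 0.46500000 / 0.5850
       = 0.7949

The evidence strengthens our belief in H.
Prior: 0.6000 → Posterior: 0.7949


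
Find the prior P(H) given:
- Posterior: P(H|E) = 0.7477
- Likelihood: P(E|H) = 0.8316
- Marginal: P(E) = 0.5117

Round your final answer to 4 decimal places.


From Bayes' theorem: P(H|E) = P(E|H) × P(H) / P(E)

Rearranging for P(H):
P(H) = P(H|E) × P(E) / P(E|H)
     = 0.7477 × 0.5117 / 0.8316
     = 0.38259809 / 0.8316
     = 0.4601


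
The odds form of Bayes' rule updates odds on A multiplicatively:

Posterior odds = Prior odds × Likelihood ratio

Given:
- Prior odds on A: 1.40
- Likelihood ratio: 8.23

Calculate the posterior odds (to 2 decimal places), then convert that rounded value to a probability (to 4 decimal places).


Step 1: Calculate posterior odds
Posterior odds = Prior odds × LR
               = 1.40 × 8.23
               = 11.52

Step 2: Convert to probability
P(A|E) = Posterior odds / (1 + Posterior odds)
       = 11.52 / (1 + 11.52)
       = 11.52 / 12.52
       = 0.9201

The evidence increased P(A) from 0.5833 to 0.9201.


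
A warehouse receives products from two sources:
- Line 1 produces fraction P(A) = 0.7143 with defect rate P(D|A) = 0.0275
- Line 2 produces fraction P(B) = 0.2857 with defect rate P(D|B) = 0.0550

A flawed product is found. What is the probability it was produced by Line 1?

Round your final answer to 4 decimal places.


Let A = from Line 1, D = flawed

Given:
- P(A) = 0.7143, P(B) = 0.2857
- P(D|A) = 0.0275, P(D|B) = 0.0550

Step 1: Find P(D)
P(D) = P(D|A)P(A) + P(D|B)P(B)
     = 0.0275 × 0.7143 + 0.0550 × 0.2857
     = 0.01964325 + 0.01571350
     = 0.03535675

Step 2: Apply Bayes' theorem
P(A|D) = P(D|A)P(A) / P(D)
       = 0.01964325 / 0.03535675
       = 0.5556


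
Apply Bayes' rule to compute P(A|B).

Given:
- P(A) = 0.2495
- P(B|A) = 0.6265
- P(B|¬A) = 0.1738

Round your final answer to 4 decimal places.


Bayes' theorem: P(A|B) = P(B|A) × P(A) / P(B)

Step 1: Calculate P(B) using law of total probability
P(B) = P(B|A)P(A) + P(B|¬A)P(¬A)
     = 0.6265 × 0.2495 + 0.1738 × 0.7505
     = 0.15631175 + 0.13043690
     = 0.28674865

Step 2: Apply Bayes' theorem
P(A|B) = P(B|A) × P(A) / P(B)
       = 0.15631175 / 0.28674865
       = 0.5451


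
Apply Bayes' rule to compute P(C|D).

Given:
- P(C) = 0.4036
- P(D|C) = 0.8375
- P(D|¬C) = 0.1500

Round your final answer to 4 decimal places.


Bayes' theorem: P(C|D) = P(D|C) × P(C) / P(D)

Step 1: Calculate P(D) using law of total probability
P(D) = P(D|C)P(C) + P(D|¬C)P(¬C)
     = 0.8375 × 0.4036 + 0.1500 × 0.5964
     = 0.33801500 + 0.08946000
     = 0.42747500

Step 2: Apply Bayes' theorem
P(C|D) = P(D|C) × P(C) / P(D)
       = 0.33801500 / 0.42747500
       = 0.7907


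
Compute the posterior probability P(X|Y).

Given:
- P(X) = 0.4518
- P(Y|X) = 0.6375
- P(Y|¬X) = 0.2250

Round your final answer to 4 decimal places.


Bayes' theorem: P(X|Y) = P(Y|X) × P(X) / P(Y)

Step 1: Calculate P(Y) using law of total probability
P(Y) = P(Y|X)P(X) + P(Y|¬X)P(¬X)
     = 0.6375 × 0.4518 + 0.2250 × 0.5482
     = 0.28802250 + 0.12334500
     = 0.41136750

Step 2: Apply Bayes' theorem
P(X|Y) = P(Y|X) × P(X) / P(Y)
       = 0.28802250 / 0.41136750
       = 0.7002


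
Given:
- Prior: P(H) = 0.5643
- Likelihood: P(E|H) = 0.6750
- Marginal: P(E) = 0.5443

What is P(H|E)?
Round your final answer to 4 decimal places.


Using Bayes' theorem:

P(H|E) = P(E|H) × P(H) / P(E)
       = 0.6750 × 0.5643 / 0.5443
       = 0.38090250 / 0.5443
       = 0.6998

The evidence strengthens our belief in H.
Prior: 0.5643 → Posterior: 0.6998


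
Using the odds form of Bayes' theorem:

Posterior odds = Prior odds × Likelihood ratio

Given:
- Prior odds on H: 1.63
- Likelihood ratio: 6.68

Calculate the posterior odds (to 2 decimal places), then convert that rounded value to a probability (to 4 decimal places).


Step 1: Calculate posterior odds
Posterior odds = Prior odds × LR
               = 1.63 × 6.68
               = 10.89

Step 2: Convert to probability
P(H|E) = Posterior odds / (1 + Posterior odds)
       = 10.89 / (1 + 10.89)
       = 10.89 / 11.89
       = 0.9159

The evidence increased P(H) from 0.6198 to 0.9159.
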